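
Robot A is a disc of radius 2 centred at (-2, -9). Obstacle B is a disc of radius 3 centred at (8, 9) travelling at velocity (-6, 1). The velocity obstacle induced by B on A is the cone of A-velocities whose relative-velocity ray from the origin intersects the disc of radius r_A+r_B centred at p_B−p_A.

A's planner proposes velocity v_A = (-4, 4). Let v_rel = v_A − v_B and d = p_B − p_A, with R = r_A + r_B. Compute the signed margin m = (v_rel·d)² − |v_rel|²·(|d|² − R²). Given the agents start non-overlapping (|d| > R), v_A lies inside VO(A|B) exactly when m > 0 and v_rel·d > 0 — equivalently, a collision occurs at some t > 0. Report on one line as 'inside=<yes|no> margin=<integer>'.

d = (10, 18),  |d|² = 424;  R = 2+3 = 5,  c = 424−5² = 399
v_rel = (2, 3),  |v_rel|² = 13;  v_rel·d = (2)·(10) + (3)·(18) = 74
13·t² − 148·t + 399 = 0  ⇒  m = 74² − 13·399 = 289
m = 289 > 0,  v_rel·d = 74 > 0  ⇒  inside

inside=yes margin=289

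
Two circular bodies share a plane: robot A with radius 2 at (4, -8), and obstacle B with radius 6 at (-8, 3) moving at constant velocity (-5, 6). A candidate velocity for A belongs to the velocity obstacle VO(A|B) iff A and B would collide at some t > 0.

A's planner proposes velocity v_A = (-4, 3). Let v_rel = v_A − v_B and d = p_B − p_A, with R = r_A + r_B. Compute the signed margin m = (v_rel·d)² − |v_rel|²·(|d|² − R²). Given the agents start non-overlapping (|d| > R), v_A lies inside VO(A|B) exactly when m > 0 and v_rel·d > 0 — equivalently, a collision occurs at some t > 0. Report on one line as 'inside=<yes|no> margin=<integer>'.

d = (-12, 11),  |d|² = 265;  R = 2+6 = 8,  c = 265−8² = 201
v_rel = (1, -3),  |v_rel|² = 10;  v_rel·d = (1)·(-12) + (-3)·(11) = -45
10·t² + 90·t + 201 = 0  ⇒  m = (-45)² − 10·201 = 15
m = 15 > 0,  v_rel·d = -45 < 0  ⇒  outside

inside=no margin=15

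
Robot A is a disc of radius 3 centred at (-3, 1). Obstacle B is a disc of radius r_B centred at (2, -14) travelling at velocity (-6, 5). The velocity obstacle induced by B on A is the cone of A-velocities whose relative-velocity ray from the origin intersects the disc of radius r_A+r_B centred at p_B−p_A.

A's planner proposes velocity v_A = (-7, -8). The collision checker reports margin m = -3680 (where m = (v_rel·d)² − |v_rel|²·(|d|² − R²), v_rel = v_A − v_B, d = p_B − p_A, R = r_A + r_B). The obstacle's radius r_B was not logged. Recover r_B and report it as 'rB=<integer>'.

m = -3680
d = (5, -15);  v_rel = (-1, -13),  |v_rel|² = 170
v_rel×d = (-1)·(-15) − (-13)·(5) = 80
since m = R²·170 − 80²:  R² = (6400 + -3680) / 170 = 16
R = √16 = 4  ⇒  r_B = 4 − 3 = 1

rB=1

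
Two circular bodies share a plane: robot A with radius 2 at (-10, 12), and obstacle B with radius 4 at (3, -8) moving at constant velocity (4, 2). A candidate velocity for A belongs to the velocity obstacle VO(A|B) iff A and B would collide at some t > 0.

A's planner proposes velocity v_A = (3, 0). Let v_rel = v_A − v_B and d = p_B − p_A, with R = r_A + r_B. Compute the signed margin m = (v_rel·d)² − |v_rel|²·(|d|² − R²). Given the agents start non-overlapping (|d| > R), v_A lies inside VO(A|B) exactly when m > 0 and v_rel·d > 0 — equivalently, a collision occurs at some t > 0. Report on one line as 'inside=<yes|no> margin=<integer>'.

d = (13, -20),  |d|² = 569;  R = 2+4 = 6,  c = 569−6² = 533
v_rel = (-1, -2),  |v_rel|² = 5;  v_rel·d = (-1)·(13) + (-2)·(-20) = 27
5·t² − 54·t + 533 = 0  ⇒  m = 27² − 5·533 = -1936
m = -1936 < 0,  v_rel·d = 27 > 0  ⇒  outside

inside=no margin=-1936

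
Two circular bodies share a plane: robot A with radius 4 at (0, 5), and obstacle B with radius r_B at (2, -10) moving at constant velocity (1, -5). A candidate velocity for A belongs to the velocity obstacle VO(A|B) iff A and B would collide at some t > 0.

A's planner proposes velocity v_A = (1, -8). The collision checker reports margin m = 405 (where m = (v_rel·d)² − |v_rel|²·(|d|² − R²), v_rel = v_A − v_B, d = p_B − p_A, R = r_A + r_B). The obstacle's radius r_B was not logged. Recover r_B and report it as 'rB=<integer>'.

m = 405
d = (2, -15);  v_rel = (0, -3),  |v_rel|² = 9
v_rel×d = (0)·(-15) − (-3)·(2) = 6
since m = R²·9 − 6²:  R² = (36 + 405) / 9 = 49
R = √49 = 7  ⇒  r_B = 7 − 4 = 3

rB=3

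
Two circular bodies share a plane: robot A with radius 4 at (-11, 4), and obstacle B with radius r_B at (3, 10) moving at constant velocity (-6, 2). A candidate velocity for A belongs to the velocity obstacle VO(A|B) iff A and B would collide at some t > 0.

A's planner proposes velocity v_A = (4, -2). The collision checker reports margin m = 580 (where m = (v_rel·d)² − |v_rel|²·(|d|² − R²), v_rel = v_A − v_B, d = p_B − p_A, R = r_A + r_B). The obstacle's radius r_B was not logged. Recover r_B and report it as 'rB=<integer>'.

m = 580
d = (14, 6);  v_rel = (10, -4),  |v_rel|² = 116
v_rel×d = (10)·(6) − (-4)·(14) = 116
since m = R²·116 − 116²:  R² = (13456 + 580) / 116 = 121
R = √121 = 11  ⇒  r_B = 11 − 4 = 7

rB=7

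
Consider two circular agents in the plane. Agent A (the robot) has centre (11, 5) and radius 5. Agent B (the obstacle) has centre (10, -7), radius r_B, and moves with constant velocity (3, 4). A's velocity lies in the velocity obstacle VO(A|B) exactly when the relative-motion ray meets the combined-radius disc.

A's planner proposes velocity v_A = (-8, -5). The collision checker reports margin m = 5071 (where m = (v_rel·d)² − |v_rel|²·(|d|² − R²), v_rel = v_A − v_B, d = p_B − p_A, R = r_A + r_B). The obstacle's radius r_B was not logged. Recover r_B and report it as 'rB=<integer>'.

m = 5071
d = (-1, -12);  v_rel = (-11, -9),  |v_rel|² = 202
v_rel×d = (-11)·(-12) − (-9)·(-1) = 123
since m = R²·202 − 123²:  R² = (15129 + 5071) / 202 = 100
R = √100 = 10  ⇒  r_B = 10 − 5 = 5

rB=5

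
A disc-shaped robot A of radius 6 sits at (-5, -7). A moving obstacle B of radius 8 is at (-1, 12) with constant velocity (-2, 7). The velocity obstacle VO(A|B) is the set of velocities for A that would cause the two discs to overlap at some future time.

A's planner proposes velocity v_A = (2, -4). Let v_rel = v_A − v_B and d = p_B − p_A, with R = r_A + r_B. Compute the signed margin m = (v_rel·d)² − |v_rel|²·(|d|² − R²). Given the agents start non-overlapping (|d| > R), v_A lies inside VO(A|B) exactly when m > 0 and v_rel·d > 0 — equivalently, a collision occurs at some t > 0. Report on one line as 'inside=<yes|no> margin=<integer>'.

d = (4, 19),  |d|² = 377;  R = 6+8 = 14,  c = 377−14² = 181
v_rel = (4, -11),  |v_rel|² = 137;  v_rel·d = (4)·(4) + (-11)·(19) = -193
137·t² + 386·t + 181 = 0  ⇒  m = (-193)² − 137·181 = 12452
m = 12452 > 0,  v_rel·d = -193 < 0  ⇒  outside

inside=no margin=12452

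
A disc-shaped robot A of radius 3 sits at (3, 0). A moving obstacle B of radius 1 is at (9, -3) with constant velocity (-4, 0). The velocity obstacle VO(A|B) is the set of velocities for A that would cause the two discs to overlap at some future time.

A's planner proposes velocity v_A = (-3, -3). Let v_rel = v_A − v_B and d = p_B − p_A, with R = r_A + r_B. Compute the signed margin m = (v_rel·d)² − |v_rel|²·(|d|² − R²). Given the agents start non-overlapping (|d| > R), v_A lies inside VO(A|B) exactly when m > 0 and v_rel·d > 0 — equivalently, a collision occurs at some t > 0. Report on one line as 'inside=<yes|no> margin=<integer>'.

d = (6, -3),  |d|² = 45;  R = 3+1 = 4,  c = 45−4² = 29
v_rel = (1, -3),  |v_rel|² = 10;  v_rel·d = (1)·(6) + (-3)·(-3) = 15
10·t² − 30·t + 29 = 0  ⇒  m = 15² − 10·29 = -65
m = -65 < 0,  v_rel·d = 15 > 0  ⇒  outside

inside=no margin=-65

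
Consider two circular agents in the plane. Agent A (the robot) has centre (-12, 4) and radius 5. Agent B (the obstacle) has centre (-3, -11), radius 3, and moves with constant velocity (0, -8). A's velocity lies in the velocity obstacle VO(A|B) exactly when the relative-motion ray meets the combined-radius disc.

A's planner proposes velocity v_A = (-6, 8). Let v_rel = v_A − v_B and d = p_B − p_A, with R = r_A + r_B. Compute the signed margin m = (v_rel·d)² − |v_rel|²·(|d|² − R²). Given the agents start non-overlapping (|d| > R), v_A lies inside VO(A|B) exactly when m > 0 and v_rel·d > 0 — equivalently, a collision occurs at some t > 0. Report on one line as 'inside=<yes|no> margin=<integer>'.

d = (9, -15),  |d|² = 306;  R = 5+3 = 8,  c = 306−8² = 242
v_rel = (-6, 16),  |v_rel|² = 292;  v_rel·d = (-6)·(9) + (16)·(-15) = -294
292·t² + 588·t + 242 = 0  ⇒  m = (-294)² − 292·242 = 15772
m = 15772 > 0,  v_rel·d = -294 < 0  ⇒  outside

inside=no margin=15772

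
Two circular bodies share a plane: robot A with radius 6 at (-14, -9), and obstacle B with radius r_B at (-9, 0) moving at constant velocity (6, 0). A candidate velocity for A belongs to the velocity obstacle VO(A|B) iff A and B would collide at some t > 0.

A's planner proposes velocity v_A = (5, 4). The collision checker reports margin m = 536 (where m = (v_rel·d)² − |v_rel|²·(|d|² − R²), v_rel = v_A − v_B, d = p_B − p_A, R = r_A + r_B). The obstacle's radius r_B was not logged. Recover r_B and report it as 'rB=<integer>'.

m = 536
d = (5, 9);  v_rel = (-1, 4),  |v_rel|² = 17
v_rel×d = (-1)·(9) − (4)·(5) = -29
since m = R²·17 − (-29)²:  R² = (841 + 536) / 17 = 81
R = √81 = 9  ⇒  r_B = 9 − 6 = 3

rB=3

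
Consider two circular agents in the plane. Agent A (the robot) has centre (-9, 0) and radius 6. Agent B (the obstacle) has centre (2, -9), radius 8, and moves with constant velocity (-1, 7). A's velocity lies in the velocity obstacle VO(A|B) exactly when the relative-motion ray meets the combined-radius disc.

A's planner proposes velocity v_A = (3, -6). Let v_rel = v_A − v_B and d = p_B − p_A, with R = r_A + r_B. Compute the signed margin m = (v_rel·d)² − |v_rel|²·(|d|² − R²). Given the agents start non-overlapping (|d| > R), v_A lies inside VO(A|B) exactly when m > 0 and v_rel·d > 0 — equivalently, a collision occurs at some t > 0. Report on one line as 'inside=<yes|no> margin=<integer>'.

d = (11, -9),  |d|² = 202;  R = 6+8 = 14,  c = 202−14² = 6
v_rel = (4, -13),  |v_rel|² = 185;  v_rel·d = (4)·(11) + (-13)·(-9) = 161
185·t² − 322·t + 6 = 0  ⇒  m = 161² − 185·6 = 24811
m = 24811 > 0,  v_rel·d = 161 > 0  ⇒  inside

inside=yes margin=24811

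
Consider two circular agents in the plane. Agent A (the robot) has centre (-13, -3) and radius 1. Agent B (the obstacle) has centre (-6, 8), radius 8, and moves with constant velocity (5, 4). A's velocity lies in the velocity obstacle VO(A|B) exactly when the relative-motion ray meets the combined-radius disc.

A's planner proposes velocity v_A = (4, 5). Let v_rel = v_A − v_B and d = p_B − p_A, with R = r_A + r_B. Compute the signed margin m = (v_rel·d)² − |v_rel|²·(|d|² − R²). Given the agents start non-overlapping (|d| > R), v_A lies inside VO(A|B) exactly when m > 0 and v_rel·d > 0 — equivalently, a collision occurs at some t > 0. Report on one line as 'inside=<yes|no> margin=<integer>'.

d = (7, 11),  |d|² = 170;  R = 1+8 = 9,  c = 170−9² = 89
v_rel = (-1, 1),  |v_rel|² = 2;  v_rel·d = (-1)·(7) + (1)·(11) = 4
2·t² − 8·t + 89 = 0  ⇒  m = 4² − 2·89 = -162
m = -162 < 0,  v_rel·d = 4 > 0  ⇒  outside

inside=no margin=-162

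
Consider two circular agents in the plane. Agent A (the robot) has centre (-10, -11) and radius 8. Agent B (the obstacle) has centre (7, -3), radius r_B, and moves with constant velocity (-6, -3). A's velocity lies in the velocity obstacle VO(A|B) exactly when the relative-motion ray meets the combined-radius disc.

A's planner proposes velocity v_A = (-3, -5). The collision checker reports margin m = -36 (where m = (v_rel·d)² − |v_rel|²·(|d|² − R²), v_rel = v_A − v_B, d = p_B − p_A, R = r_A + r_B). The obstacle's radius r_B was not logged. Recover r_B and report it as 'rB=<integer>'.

m = -36
d = (17, 8);  v_rel = (3, -2),  |v_rel|² = 13
v_rel×d = (3)·(8) − (-2)·(17) = 58
since m = R²·13 − 58²:  R² = (3364 + -36) / 13 = 256
R = √256 = 16  ⇒  r_B = 16 − 8 = 8

rB=8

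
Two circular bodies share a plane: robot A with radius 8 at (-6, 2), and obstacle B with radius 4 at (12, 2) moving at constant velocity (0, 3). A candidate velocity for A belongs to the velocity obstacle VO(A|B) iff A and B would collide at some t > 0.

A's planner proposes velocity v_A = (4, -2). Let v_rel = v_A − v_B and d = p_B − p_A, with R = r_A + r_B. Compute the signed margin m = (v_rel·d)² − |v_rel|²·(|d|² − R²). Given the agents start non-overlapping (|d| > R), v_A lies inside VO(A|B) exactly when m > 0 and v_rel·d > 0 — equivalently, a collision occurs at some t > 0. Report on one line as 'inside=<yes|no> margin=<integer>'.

d = (18, 0),  |d|² = 324;  R = 8+4 = 12,  c = 324−12² = 180
v_rel = (4, -5),  |v_rel|² = 41;  v_rel·d = (4)·(18) + (-5)·(0) = 72
41·t² − 144·t + 180 = 0  ⇒  m = 72² − 41·180 = -2196
m = -2196 < 0,  v_rel·d = 72 > 0  ⇒  outside

inside=no margin=-2196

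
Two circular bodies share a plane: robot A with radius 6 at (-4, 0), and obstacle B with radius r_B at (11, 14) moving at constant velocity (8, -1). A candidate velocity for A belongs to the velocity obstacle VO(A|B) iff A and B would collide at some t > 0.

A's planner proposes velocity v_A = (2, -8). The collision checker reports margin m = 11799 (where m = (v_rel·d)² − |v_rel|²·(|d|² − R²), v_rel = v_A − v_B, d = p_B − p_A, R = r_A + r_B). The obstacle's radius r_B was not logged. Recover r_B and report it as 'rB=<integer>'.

m = 11799
d = (15, 14);  v_rel = (-6, -7),  |v_rel|² = 85
v_rel×d = (-6)·(14) − (-7)·(15) = 21
since m = R²·85 − 21²:  R² = (441 + 11799) / 85 = 144
R = √144 = 12  ⇒  r_B = 12 − 6 = 6

rB=6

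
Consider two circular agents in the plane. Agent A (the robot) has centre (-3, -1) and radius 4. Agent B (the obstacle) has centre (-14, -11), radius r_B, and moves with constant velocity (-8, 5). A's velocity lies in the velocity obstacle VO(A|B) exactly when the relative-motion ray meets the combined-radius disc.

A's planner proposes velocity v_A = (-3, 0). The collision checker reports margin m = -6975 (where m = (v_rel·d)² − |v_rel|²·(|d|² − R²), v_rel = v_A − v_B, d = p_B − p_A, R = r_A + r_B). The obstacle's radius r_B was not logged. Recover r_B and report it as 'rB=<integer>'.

m = -6975
d = (-11, -10);  v_rel = (5, -5),  |v_rel|² = 50
v_rel×d = (5)·(-10) − (-5)·(-11) = -105
since m = R²·50 − (-105)²:  R² = (11025 + -6975) / 50 = 81
R = √81 = 9  ⇒  r_B = 9 − 4 = 5

rB=5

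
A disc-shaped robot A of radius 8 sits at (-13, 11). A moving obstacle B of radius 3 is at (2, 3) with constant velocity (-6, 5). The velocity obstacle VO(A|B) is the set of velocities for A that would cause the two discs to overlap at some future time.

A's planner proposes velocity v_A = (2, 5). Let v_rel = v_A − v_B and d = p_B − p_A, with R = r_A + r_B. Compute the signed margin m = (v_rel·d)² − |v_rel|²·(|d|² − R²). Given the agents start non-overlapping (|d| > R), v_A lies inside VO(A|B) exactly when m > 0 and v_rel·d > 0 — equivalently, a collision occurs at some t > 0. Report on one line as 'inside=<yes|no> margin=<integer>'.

d = (15, -8),  |d|² = 289;  R = 8+3 = 11,  c = 289−11² = 168
v_rel = (8, 0),  |v_rel|² = 64;  v_rel·d = (8)·(15) + (0)·(-8) = 120
64·t² − 240·t + 168 = 0  ⇒  m = 120² − 64·168 = 3648
m = 3648 > 0,  v_rel·d = 120 > 0  ⇒  inside

inside=yes margin=3648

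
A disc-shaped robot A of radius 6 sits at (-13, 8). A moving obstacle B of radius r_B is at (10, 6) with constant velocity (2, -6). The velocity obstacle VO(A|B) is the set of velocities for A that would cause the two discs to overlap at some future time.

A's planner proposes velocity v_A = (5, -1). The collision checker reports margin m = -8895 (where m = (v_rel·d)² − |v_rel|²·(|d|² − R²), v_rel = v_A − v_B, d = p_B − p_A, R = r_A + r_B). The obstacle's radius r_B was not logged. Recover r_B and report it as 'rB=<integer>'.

m = -8895
d = (23, -2);  v_rel = (3, 5),  |v_rel|² = 34
v_rel×d = (3)·(-2) − (5)·(23) = -121
since m = R²·34 − (-121)²:  R² = (14641 + -8895) / 34 = 169
R = √169 = 13  ⇒  r_B = 13 − 6 = 7

rB=7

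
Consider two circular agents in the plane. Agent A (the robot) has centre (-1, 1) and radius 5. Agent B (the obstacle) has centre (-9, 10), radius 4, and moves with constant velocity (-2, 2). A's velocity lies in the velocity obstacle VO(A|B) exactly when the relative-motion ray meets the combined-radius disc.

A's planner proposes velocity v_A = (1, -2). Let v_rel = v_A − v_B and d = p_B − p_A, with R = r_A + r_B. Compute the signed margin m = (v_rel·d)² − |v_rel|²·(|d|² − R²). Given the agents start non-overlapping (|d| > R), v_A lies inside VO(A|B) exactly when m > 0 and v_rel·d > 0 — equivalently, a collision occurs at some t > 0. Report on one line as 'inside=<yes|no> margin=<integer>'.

d = (-8, 9),  |d|² = 145;  R = 5+4 = 9,  c = 145−9² = 64
v_rel = (3, -4),  |v_rel|² = 25;  v_rel·d = (3)·(-8) + (-4)·(9) = -60
25·t² + 120·t + 64 = 0  ⇒  m = (-60)² − 25·64 = 2000
m = 2000 > 0,  v_rel·d = -60 < 0  ⇒  outside

inside=no margin=2000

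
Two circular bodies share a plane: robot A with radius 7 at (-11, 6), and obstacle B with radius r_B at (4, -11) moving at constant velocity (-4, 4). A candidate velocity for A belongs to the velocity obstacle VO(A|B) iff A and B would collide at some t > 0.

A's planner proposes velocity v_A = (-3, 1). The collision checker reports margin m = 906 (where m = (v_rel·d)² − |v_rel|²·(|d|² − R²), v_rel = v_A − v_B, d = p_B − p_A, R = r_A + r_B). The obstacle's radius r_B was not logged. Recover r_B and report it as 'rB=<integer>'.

m = 906
d = (15, -17);  v_rel = (1, -3),  |v_rel|² = 10
v_rel×d = (1)·(-17) − (-3)·(15) = 28
since m = R²·10 − 28²:  R² = (784 + 906) / 10 = 169
R = √169 = 13  ⇒  r_B = 13 − 7 = 6

rB=6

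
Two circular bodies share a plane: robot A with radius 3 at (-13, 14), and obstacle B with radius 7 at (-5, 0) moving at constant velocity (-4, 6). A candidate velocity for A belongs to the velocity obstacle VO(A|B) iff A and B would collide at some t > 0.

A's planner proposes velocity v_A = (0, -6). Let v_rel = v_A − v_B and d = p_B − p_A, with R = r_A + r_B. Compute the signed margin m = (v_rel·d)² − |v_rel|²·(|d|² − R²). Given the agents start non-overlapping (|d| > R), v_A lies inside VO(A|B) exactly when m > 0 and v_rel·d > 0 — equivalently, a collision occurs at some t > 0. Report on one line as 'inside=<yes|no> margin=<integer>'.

d = (8, -14),  |d|² = 260;  R = 3+7 = 10,  c = 260−10² = 160
v_rel = (4, -12),  |v_rel|² = 160;  v_rel·d = (4)·(8) + (-12)·(-14) = 200
160·t² − 400·t + 160 = 0  ⇒  m = 200² − 160·160 = 14400
m = 14400 > 0,  v_rel·d = 200 > 0  ⇒  inside

inside=yes margin=14400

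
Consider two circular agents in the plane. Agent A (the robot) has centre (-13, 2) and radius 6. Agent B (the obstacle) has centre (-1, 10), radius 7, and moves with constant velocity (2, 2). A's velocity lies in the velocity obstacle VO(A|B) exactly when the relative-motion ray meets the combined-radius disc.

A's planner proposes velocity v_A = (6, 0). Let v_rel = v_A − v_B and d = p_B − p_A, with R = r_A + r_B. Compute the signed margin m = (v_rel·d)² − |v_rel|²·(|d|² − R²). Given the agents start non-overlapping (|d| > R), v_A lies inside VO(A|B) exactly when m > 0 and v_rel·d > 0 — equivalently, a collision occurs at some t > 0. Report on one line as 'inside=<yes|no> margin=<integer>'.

d = (12, 8),  |d|² = 208;  R = 6+7 = 13,  c = 208−13² = 39
v_rel = (4, -2),  |v_rel|² = 20;  v_rel·d = (4)·(12) + (-2)·(8) = 32
20·t² − 64·t + 39 = 0  ⇒  m = 32² − 20·39 = 244
m = 244 > 0,  v_rel·d = 32 > 0  ⇒  inside

inside=yes margin=244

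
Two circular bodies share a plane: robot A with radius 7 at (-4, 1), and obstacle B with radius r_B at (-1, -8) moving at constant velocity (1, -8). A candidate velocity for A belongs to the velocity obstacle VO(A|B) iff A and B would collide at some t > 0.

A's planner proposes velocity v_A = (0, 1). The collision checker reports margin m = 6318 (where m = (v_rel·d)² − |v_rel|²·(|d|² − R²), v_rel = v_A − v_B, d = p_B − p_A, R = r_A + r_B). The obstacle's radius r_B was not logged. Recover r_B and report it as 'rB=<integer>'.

m = 6318
d = (3, -9);  v_rel = (-1, 9),  |v_rel|² = 82
v_rel×d = (-1)·(-9) − (9)·(3) = -18
since m = R²·82 − (-18)²:  R² = (324 + 6318) / 82 = 81
R = √81 = 9  ⇒  r_B = 9 − 7 = 2

rB=2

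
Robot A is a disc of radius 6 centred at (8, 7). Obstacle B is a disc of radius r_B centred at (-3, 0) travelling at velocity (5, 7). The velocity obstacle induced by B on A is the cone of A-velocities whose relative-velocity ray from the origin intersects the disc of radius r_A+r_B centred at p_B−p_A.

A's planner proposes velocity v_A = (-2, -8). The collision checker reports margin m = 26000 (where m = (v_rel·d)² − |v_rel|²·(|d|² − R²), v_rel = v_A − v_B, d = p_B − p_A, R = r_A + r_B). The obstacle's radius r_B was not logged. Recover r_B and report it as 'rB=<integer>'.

m = 26000
d = (-11, -7);  v_rel = (-7, -15),  |v_rel|² = 274
v_rel×d = (-7)·(-7) − (-15)·(-11) = -116
since m = R²·274 − (-116)²:  R² = (13456 + 26000) / 274 = 144
R = √144 = 12  ⇒  r_B = 12 − 6 = 6

rB=6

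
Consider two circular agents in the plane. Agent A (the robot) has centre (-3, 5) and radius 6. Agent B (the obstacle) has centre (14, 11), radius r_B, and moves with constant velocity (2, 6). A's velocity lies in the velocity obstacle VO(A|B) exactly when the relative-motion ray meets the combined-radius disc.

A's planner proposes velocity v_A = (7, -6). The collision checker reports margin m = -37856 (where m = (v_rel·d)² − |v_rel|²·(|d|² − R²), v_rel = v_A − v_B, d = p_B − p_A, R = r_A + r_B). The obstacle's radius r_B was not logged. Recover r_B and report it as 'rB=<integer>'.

m = -37856
d = (17, 6);  v_rel = (5, -12),  |v_rel|² = 169
v_rel×d = (5)·(6) − (-12)·(17) = 234
since m = R²·169 − 234²:  R² = (54756 + -37856) / 169 = 100
R = √100 = 10  ⇒  r_B = 10 − 6 = 4

rB=4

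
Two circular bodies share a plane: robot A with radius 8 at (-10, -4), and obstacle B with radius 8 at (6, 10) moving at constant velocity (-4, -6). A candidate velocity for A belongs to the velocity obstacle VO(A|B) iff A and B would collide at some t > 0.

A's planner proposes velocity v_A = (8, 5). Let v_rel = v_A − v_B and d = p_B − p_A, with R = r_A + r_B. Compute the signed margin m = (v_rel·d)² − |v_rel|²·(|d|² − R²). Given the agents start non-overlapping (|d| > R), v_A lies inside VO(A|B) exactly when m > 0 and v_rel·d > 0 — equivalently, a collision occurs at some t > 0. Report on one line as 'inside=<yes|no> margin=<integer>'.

d = (16, 14),  |d|² = 452;  R = 8+8 = 16,  c = 452−16² = 196
v_rel = (12, 11),  |v_rel|² = 265;  v_rel·d = (12)·(16) + (11)·(14) = 346
265·t² − 692·t + 196 = 0  ⇒  m = 346² − 265·196 = 67776
m = 67776 > 0,  v_rel·d = 346 > 0  ⇒  inside

inside=yes margin=67776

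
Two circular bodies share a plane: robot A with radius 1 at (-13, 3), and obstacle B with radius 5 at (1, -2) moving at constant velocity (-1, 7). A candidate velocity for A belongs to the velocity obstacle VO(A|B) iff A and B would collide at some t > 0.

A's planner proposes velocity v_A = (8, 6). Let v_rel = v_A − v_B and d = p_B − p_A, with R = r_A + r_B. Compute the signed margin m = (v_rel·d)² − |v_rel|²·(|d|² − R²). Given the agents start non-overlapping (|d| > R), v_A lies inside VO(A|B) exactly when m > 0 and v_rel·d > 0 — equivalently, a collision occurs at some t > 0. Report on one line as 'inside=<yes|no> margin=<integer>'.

d = (14, -5),  |d|² = 221;  R = 1+5 = 6,  c = 221−6² = 185
v_rel = (9, -1),  |v_rel|² = 82;  v_rel·d = (9)·(14) + (-1)·(-5) = 131
82·t² − 262·t + 185 = 0  ⇒  m = 131² − 82·185 = 1991
m = 1991 > 0,  v_rel·d = 131 > 0  ⇒  inside

inside=yes margin=1991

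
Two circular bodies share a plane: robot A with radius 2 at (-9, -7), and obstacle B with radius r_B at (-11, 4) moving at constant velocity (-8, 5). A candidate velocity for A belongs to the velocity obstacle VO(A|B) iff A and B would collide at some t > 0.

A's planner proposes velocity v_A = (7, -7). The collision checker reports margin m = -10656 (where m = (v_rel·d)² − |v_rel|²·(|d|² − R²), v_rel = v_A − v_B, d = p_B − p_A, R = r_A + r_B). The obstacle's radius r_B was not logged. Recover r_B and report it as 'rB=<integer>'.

m = -10656
d = (-2, 11);  v_rel = (15, -12),  |v_rel|² = 369
v_rel×d = (15)·(11) − (-12)·(-2) = 141
since m = R²·369 − 141²:  R² = (19881 + -10656) / 369 = 25
R = √25 = 5  ⇒  r_B = 5 − 2 = 3

rB=3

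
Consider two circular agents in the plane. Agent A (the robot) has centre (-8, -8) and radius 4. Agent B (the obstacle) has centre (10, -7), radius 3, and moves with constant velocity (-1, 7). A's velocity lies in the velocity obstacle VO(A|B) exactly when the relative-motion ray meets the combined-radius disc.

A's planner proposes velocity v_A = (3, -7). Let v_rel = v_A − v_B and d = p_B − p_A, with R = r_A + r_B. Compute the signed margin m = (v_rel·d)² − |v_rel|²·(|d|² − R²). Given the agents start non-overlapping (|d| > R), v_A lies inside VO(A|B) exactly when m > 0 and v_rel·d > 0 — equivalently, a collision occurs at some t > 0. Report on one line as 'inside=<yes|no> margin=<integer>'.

d = (18, 1),  |d|² = 325;  R = 4+3 = 7,  c = 325−7² = 276
v_rel = (4, -14),  |v_rel|² = 212;  v_rel·d = (4)·(18) + (-14)·(1) = 58
212·t² − 116·t + 276 = 0  ⇒  m = 58² − 212·276 = -55148
m = -55148 < 0,  v_rel·d = 58 > 0  ⇒  outside

inside=no margin=-55148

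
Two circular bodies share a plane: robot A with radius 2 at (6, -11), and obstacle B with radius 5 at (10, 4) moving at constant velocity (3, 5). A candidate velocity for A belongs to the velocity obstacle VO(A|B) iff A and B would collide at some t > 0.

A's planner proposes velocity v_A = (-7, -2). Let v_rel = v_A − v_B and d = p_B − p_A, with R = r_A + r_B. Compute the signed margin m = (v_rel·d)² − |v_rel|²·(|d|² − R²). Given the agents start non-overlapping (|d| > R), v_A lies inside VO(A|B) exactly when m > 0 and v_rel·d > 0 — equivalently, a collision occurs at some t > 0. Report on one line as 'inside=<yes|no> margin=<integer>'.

d = (4, 15),  |d|² = 241;  R = 2+5 = 7,  c = 241−7² = 192
v_rel = (-10, -7),  |v_rel|² = 149;  v_rel·d = (-10)·(4) + (-7)·(15) = -145
149·t² + 290·t + 192 = 0  ⇒  m = (-145)² − 149·192 = -7583
m = -7583 < 0,  v_rel·d = -145 < 0  ⇒  outside

inside=no margin=-7583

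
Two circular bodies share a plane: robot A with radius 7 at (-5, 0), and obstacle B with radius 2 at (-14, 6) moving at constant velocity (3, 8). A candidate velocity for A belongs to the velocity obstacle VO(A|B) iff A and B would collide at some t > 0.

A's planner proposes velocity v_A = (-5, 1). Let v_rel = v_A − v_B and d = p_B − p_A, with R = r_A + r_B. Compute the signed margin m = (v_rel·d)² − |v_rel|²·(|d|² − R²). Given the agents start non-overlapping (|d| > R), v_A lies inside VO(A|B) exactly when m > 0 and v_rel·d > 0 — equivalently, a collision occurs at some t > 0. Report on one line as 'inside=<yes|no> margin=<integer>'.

d = (-9, 6),  |d|² = 117;  R = 7+2 = 9,  c = 117−9² = 36
v_rel = (-8, -7),  |v_rel|² = 113;  v_rel·d = (-8)·(-9) + (-7)·(6) = 30
113·t² − 60·t + 36 = 0  ⇒  m = 30² − 113·36 = -3168
m = -3168 < 0,  v_rel·d = 30 > 0  ⇒  outside

inside=no margin=-3168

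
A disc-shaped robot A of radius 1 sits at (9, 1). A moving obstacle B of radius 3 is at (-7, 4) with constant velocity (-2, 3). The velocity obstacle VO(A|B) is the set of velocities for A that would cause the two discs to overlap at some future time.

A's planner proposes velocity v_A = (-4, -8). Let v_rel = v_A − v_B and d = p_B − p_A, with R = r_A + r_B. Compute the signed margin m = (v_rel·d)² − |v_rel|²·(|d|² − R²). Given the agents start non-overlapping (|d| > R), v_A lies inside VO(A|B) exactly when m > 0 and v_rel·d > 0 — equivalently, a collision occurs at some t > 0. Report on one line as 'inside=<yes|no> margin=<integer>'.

d = (-16, 3),  |d|² = 265;  R = 1+3 = 4,  c = 265−4² = 249
v_rel = (-2, -11),  |v_rel|² = 125;  v_rel·d = (-2)·(-16) + (-11)·(3) = -1
125·t² + 2·t + 249 = 0  ⇒  m = (-1)² − 125·249 = -31124
m = -31124 < 0,  v_rel·d = -1 < 0  ⇒  outside

inside=no margin=-31124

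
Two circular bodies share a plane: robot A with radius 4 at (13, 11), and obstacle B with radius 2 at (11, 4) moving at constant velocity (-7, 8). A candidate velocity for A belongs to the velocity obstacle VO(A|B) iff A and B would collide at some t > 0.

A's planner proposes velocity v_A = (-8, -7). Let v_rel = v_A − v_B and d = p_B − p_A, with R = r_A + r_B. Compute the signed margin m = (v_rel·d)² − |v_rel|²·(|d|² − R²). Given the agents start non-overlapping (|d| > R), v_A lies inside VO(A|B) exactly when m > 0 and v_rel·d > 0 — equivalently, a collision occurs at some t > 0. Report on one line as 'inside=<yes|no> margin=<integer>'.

d = (-2, -7),  |d|² = 53;  R = 4+2 = 6,  c = 53−6² = 17
v_rel = (-1, -15),  |v_rel|² = 226;  v_rel·d = (-1)·(-2) + (-15)·(-7) = 107
226·t² − 214·t + 17 = 0  ⇒  m = 107² − 226·17 = 7607
m = 7607 > 0,  v_rel·d = 107 > 0  ⇒  inside

inside=yes margin=7607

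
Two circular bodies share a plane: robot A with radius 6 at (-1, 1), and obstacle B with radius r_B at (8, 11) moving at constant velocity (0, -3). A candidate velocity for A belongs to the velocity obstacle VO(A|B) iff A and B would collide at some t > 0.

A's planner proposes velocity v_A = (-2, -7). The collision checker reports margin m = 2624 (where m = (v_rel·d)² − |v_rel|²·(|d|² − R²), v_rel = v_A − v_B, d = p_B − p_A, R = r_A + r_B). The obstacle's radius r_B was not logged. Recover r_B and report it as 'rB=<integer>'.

m = 2624
d = (9, 10);  v_rel = (-2, -4),  |v_rel|² = 20
v_rel×d = (-2)·(10) − (-4)·(9) = 16
since m = R²·20 − 16²:  R² = (256 + 2624) / 20 = 144
R = √144 = 12  ⇒  r_B = 12 − 6 = 6

rB=6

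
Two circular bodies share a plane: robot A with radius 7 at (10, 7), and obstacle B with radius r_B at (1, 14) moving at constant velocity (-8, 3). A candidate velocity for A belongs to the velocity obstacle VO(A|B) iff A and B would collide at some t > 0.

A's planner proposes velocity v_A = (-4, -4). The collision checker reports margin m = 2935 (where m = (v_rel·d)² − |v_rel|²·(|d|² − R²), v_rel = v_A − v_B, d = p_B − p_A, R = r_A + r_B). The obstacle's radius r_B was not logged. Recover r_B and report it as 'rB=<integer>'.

m = 2935
d = (-9, 7);  v_rel = (4, -7),  |v_rel|² = 65
v_rel×d = (4)·(7) − (-7)·(-9) = -35
since m = R²·65 − (-35)²:  R² = (1225 + 2935) / 65 = 64
R = √64 = 8  ⇒  r_B = 8 − 7 = 1

rB=1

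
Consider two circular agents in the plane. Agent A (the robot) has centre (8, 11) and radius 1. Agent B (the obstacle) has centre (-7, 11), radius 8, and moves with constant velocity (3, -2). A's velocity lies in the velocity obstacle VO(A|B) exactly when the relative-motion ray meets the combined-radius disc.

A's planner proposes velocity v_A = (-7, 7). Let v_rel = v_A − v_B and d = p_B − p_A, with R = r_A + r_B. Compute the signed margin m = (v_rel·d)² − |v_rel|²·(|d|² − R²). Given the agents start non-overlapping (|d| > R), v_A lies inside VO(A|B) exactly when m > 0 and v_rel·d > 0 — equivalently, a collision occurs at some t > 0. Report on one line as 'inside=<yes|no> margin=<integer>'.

d = (-15, 0),  |d|² = 225;  R = 1+8 = 9,  c = 225−9² = 144
v_rel = (-10, 9),  |v_rel|² = 181;  v_rel·d = (-10)·(-15) + (9)·(0) = 150
181·t² − 300·t + 144 = 0  ⇒  m = 150² − 181·144 = -3564
m = -3564 < 0,  v_rel·d = 150 > 0  ⇒  outside

inside=no margin=-3564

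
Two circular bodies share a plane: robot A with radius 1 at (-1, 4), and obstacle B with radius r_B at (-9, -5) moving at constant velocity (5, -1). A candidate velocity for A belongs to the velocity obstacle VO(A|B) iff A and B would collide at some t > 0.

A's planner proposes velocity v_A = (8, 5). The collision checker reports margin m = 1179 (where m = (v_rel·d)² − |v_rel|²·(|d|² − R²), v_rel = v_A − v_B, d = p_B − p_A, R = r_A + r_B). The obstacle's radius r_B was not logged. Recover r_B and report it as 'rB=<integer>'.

m = 1179
d = (-8, -9);  v_rel = (3, 6),  |v_rel|² = 45
v_rel×d = (3)·(-9) − (6)·(-8) = 21
since m = R²·45 − 21²:  R² = (441 + 1179) / 45 = 36
R = √36 = 6  ⇒  r_B = 6 − 1 = 5

rB=5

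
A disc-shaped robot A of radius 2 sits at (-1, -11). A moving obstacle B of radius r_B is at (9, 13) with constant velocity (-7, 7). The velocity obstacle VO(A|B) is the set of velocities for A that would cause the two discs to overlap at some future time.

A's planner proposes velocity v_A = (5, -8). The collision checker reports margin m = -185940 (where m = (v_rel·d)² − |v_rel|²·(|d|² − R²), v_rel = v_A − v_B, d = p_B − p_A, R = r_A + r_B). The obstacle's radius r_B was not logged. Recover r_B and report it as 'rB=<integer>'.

m = -185940
d = (10, 24);  v_rel = (12, -15),  |v_rel|² = 369
v_rel×d = (12)·(24) − (-15)·(10) = 438
since m = R²·369 − 438²:  R² = (191844 + -185940) / 369 = 16
R = √16 = 4  ⇒  r_B = 4 − 2 = 2

rB=2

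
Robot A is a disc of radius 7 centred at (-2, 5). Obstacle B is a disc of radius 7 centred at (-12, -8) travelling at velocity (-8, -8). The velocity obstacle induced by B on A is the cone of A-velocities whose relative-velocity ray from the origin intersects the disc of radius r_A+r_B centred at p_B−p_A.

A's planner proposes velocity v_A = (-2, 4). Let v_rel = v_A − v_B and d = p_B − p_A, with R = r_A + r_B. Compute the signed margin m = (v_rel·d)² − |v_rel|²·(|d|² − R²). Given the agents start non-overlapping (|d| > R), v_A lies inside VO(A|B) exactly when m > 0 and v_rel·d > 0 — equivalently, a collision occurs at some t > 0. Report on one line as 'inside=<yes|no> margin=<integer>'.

d = (-10, -13),  |d|² = 269;  R = 7+7 = 14,  c = 269−14² = 73
v_rel = (6, 12),  |v_rel|² = 180;  v_rel·d = (6)·(-10) + (12)·(-13) = -216
180·t² + 432·t + 73 = 0  ⇒  m = (-216)² − 180·73 = 33516
m = 33516 > 0,  v_rel·d = -216 < 0  ⇒  outside

inside=no margin=33516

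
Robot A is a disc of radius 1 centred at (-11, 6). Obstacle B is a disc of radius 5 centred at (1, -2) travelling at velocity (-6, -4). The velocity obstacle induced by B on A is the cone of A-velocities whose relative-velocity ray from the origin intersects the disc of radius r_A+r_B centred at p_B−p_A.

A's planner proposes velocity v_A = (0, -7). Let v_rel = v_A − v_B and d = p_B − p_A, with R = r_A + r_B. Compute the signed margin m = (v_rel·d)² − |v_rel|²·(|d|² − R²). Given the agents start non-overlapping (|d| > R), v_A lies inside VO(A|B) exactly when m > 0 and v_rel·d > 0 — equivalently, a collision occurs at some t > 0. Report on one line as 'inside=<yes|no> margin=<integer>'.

d = (12, -8),  |d|² = 208;  R = 1+5 = 6,  c = 208−6² = 172
v_rel = (6, -3),  |v_rel|² = 45;  v_rel·d = (6)·(12) + (-3)·(-8) = 96
45·t² − 192·t + 172 = 0  ⇒  m = 96² − 45·172 = 1476
m = 1476 > 0,  v_rel·d = 96 > 0  ⇒  inside

inside=yes margin=1476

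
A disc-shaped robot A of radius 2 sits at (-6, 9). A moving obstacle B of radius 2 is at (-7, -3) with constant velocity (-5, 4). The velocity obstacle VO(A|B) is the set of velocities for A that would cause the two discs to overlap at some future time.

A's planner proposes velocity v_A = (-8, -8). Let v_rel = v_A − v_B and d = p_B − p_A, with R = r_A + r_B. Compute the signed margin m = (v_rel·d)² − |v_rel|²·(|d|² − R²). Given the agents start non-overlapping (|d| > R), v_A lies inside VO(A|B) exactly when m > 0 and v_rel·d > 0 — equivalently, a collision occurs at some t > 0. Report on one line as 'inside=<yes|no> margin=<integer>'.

d = (-1, -12),  |d|² = 145;  R = 2+2 = 4,  c = 145−4² = 129
v_rel = (-3, -12),  |v_rel|² = 153;  v_rel·d = (-3)·(-1) + (-12)·(-12) = 147
153·t² − 294·t + 129 = 0  ⇒  m = 147² − 153·129 = 1872
m = 1872 > 0,  v_rel·d = 147 > 0  ⇒  inside

inside=yes margin=1872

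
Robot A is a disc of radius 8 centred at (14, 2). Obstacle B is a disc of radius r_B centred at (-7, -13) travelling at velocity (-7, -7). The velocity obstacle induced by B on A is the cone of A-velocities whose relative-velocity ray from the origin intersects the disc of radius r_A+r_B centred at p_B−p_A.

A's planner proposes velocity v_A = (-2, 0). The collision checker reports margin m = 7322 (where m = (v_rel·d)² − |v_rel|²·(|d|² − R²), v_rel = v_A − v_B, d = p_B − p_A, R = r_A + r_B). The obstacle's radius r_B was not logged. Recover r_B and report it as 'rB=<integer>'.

m = 7322
d = (-21, -15);  v_rel = (5, 7),  |v_rel|² = 74
v_rel×d = (5)·(-15) − (7)·(-21) = 72
since m = R²·74 − 72²:  R² = (5184 + 7322) / 74 = 169
R = √169 = 13  ⇒  r_B = 13 − 8 = 5

rB=5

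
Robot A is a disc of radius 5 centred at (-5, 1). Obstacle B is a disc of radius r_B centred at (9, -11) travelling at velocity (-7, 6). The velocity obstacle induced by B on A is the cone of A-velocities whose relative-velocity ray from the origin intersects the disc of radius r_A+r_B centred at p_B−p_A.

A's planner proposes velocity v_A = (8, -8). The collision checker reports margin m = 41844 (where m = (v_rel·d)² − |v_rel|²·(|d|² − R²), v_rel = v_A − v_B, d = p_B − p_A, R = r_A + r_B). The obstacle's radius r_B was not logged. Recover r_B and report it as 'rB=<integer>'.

m = 41844
d = (14, -12);  v_rel = (15, -14),  |v_rel|² = 421
v_rel×d = (15)·(-12) − (-14)·(14) = 16
since m = R²·421 − 16²:  R² = (256 + 41844) / 421 = 100
R = √100 = 10  ⇒  r_B = 10 − 5 = 5

rB=5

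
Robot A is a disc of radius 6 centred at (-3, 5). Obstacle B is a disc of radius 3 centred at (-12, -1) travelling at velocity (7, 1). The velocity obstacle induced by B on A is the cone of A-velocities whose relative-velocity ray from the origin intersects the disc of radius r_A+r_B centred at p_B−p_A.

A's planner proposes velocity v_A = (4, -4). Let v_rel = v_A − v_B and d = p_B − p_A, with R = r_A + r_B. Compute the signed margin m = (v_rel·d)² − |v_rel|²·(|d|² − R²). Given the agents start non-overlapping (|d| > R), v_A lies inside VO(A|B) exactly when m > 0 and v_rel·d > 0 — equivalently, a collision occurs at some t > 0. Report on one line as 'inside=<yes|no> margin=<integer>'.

d = (-9, -6),  |d|² = 117;  R = 6+3 = 9,  c = 117−9² = 36
v_rel = (-3, -5),  |v_rel|² = 34;  v_rel·d = (-3)·(-9) + (-5)·(-6) = 57
34·t² − 114·t + 36 = 0  ⇒  m = 57² − 34·36 = 2025
m = 2025 > 0,  v_rel·d = 57 > 0  ⇒  inside

inside=yes margin=2025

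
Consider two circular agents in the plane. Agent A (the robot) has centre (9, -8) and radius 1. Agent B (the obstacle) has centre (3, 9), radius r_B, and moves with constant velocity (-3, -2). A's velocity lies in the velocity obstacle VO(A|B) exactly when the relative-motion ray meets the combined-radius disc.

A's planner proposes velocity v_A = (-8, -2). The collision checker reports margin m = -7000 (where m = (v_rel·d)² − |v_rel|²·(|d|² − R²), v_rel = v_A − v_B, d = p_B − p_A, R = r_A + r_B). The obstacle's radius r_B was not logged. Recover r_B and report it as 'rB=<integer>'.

m = -7000
d = (-6, 17);  v_rel = (-5, 0),  |v_rel|² = 25
v_rel×d = (-5)·(17) − (0)·(-6) = -85
since m = R²·25 − (-85)²:  R² = (7225 + -7000) / 25 = 9
R = √9 = 3  ⇒  r_B = 3 − 1 = 2

rB=2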